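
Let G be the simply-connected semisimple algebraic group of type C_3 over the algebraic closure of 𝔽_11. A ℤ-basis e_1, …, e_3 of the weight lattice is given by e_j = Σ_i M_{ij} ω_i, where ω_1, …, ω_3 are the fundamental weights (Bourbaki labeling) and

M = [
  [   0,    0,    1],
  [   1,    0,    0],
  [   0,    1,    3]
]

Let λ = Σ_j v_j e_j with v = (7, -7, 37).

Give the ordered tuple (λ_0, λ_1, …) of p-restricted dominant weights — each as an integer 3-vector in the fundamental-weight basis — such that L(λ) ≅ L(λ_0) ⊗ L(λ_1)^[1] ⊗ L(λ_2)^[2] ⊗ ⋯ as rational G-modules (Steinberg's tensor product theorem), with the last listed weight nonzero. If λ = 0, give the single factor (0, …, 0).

((4, 7, 5), (3, 0, 9))

ω-coordinates c = M·v, v = (7, -7, 37):
  c_1 = 0*7 + 0*-7 + 1*37 = 37
  c_2 = 1*7 + 0*-7 + 0*37 = 7
  c_3 = 0*7 + 1*-7 + 3*37 = 104
p = 11; digits c_i = Σ_j d_{ij}·11^j, 0 ≤ d_{ij} < 11:
  c_1 = 37 = 4·11^0 + 3·11^1
  c_2 = 7 = 7·11^0
  c_3 = 104 = 5·11^0 + 9·11^1
λ_0 = (4, 7, 5)
λ_1 = (3, 0, 9)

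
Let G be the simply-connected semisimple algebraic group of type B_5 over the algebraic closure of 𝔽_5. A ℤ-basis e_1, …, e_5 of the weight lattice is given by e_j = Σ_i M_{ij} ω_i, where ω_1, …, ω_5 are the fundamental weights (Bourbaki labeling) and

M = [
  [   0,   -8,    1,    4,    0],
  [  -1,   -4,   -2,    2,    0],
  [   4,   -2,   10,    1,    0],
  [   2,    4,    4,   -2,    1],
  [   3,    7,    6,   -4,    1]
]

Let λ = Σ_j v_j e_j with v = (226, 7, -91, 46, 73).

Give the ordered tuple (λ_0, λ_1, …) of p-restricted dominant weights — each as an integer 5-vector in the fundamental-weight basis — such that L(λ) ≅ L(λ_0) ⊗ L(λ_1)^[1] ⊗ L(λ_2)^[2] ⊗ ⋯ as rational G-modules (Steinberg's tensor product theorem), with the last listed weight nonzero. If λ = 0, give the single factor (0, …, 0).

((2, 0, 1, 2, 0), (2, 4, 0, 4, 4), (1, 0, 1, 3, 2))

ω-coordinates c = M·v, v = (226, 7, -91, 46, 73):
  c_1 = 0·226 + (-8)·(7) + (1)·(-91) + 4·46 + 0·73 = 37
  c_2 = (-1)·(226) + (-4)·(7) + (-2)·(-91) + 2·46 + 0·73 = 20
  c_3 = 4·226 + (-2)·(7) + (10)·(-91) + 1·46 + 0·73 = 26
  c_4 = 2·226 + 4·7 + (4)·(-91) + (-2)·(46) + 1·73 = 97
  c_5 = 3·226 + 7·7 + (6)·(-91) + (-4)·(46) + 1·73 = 70
Expand coordinatewise in base 5:
  c_1 = 37 = 2·5^0 + 2·5^1 + 1·5^2
  c_2 = 20 = 0·5^0 + 4·5^1
  c_3 = 26 = 1·5^0 + 0·5^1 + 1·5^2
  c_4 = 97 = 2·5^0 + 4·5^1 + 3·5^2
  c_5 = 70 = 0·5^0 + 4·5^1 + 2·5^2
λ_0 = (2, 0, 1, 2, 0)
λ_1 = (2, 4, 0, 4, 4)
λ_2 = (1, 0, 1, 3, 2)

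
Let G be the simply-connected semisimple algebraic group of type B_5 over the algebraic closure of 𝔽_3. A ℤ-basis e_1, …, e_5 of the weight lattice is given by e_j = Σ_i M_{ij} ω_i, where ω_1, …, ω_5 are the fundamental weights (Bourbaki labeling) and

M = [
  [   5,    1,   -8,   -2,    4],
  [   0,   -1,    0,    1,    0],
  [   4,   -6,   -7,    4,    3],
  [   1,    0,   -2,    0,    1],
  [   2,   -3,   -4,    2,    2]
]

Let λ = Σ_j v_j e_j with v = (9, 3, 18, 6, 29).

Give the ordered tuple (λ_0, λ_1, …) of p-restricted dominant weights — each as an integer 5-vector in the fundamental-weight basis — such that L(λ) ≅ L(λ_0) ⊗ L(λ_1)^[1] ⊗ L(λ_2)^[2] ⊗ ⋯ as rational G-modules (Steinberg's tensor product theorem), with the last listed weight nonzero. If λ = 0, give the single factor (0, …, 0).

Change of basis e → ω: c = M·v where v = (9, 3, 18, 6, 29):
  c_1 = (5)·(9) + (1)·(3) + (-8)·(18) + (-2)·(6) + (4)·(29) = 8
  c_2 = (0)·(9) + (-1)·(3) + (0)·(18) + (1)·(6) + (0)·(29) = 3
  c_3 = (4)·(9) + (-6)·(3) + (-7)·(18) + (4)·(6) + (3)·(29) = 3
  c_4 = (1)·(9) + (0)·(3) + (-2)·(18) + (0)·(6) + (1)·(29) = 2
  c_5 = (2)·(9) + (-3)·(3) + (-4)·(18) + (2)·(6) + (2)·(29) = 7
Writing each c_i in base p = 3:
  c_1 = 8 = 2·3^0 + 2·3^1
  c_2 = 3 = 0·3^0 + 1·3^1
  c_3 = 3 = 0·3^0 + 1·3^1
  c_4 = 2 = 2·3^0
  c_5 = 7 = 1·3^0 + 2·3^1
λ_0 = (2, 0, 0, 2, 1)
λ_1 = (2, 1, 1, 0, 2)

((2, 0, 0, 2, 1), (2, 1, 1, 0, 2))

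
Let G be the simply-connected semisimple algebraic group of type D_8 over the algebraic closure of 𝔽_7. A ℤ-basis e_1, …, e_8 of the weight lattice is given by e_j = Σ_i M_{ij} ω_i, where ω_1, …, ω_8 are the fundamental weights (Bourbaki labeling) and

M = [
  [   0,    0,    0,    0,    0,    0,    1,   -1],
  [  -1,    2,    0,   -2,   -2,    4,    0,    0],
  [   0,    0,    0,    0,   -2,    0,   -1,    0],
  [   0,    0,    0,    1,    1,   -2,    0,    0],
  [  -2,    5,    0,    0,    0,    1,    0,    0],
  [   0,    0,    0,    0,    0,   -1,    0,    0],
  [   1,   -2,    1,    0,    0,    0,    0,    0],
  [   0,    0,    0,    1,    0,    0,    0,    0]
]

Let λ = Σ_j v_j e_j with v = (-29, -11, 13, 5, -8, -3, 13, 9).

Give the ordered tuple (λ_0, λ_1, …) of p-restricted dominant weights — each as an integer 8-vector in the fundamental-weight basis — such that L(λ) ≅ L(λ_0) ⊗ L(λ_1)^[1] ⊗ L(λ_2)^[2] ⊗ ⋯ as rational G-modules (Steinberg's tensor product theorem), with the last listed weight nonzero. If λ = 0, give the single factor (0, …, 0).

Change of basis e → ω: c = M·v where v = (-29, -11, 13, 5, -8, -3, 13, 9):
  c_1 = (0)·(-29) + (0)·(-11) + (0)·(13) + (0)·(5) + (0)·(-8) + (0)·(-3) + (1)·(13) + (-1)·(9) = 4
  c_2 = (-1)·(-29) + (2)·(-11) + (0)·(13) + (-2)·(5) + (-2)·(-8) + (4)·(-3) + (0)·(13) + (0)·(9) = 1
  c_3 = (0)·(-29) + (0)·(-11) + (0)·(13) + (0)·(5) + (-2)·(-8) + (0)·(-3) + (-1)·(13) + (0)·(9) = 3
  c_4 = (0)·(-29) + (0)·(-11) + (0)·(13) + (1)·(5) + (1)·(-8) + (-2)·(-3) + (0)·(13) + (0)·(9) = 3
  c_5 = (-2)·(-29) + (5)·(-11) + (0)·(13) + (0)·(5) + (0)·(-8) + (1)·(-3) + (0)·(13) + (0)·(9) = 0
  c_6 = (0)·(-29) + (0)·(-11) + (0)·(13) + (0)·(5) + (0)·(-8) + (-1)·(-3) + (0)·(13) + (0)·(9) = 3
  c_7 = (1)·(-29) + (-2)·(-11) + (1)·(13) + (0)·(5) + (0)·(-8) + (0)·(-3) + (0)·(13) + (0)·(9) = 6
  c_8 = (0)·(-29) + (0)·(-11) + (0)·(13) + (1)·(5) + (0)·(-8) + (0)·(-3) + (0)·(13) + (0)·(9) = 5
Base-7 expansion of each c_i:
  c_1 = 4 = 4·7^0
  c_2 = 1 = 1·7^0
  c_3 = 3 = 3·7^0
  c_4 = 3 = 3·7^0
  c_5 = 0
  c_6 = 3 = 3·7^0
  c_7 = 6 = 6·7^0
  c_8 = 5 = 5·7^0
λ_0 = (4, 1, 3, 3, 0, 3, 6, 5)

((4, 1, 3, 3, 0, 3, 6, 5),)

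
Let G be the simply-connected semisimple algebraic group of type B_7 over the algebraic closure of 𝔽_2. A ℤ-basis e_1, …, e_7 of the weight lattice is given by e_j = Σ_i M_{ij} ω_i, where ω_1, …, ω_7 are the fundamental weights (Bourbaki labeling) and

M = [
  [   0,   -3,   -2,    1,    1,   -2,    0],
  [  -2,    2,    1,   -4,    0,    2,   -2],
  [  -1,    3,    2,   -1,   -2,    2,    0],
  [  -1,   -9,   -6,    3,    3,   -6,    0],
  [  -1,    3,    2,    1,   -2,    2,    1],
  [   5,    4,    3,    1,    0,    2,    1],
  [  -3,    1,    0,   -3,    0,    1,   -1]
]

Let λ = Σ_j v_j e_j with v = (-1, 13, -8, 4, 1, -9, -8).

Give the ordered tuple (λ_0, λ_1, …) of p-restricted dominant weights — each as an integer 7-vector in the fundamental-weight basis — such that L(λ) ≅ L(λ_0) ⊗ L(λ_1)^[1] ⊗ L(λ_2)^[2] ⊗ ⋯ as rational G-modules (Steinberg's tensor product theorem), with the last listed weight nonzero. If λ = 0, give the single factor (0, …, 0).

In the fundamental-weight basis, λ has coordinates c = M·v (v = (-1, 13, -8, 4, 1, -9, -8)):
  c_1 = 0*-1 + -3*13 + -2*-8 + 1*4 + 1*1 + -2*-9 + 0*-8 = 0
  c_2 = -2*-1 + 2*13 + 1*-8 + -4*4 + 0*1 + 2*-9 + -2*-8 = 2
  c_3 = -1*-1 + 3*13 + 2*-8 + -1*4 + -2*1 + 2*-9 + 0*-8 = 0
  c_4 = -1*-1 + -9*13 + -6*-8 + 3*4 + 3*1 + -6*-9 + 0*-8 = 1
  c_5 = -1*-1 + 3*13 + 2*-8 + 1*4 + -2*1 + 2*-9 + 1*-8 = 0
  c_6 = 5*-1 + 4*13 + 3*-8 + 1*4 + 0*1 + 2*-9 + 1*-8 = 1
  c_7 = -3*-1 + 1*13 + 0*-8 + -3*4 + 0*1 + 1*-9 + -1*-8 = 3
p = 2; digits c_i = Σ_j d_{ij}·2^j, 0 ≤ d_{ij} < 2:
  c_1 = 0
  c_2 = 2 = 0·2^0 + 1·2^1
  c_3 = 0
  c_4 = 1 = 1·2^0
  c_5 = 0
  c_6 = 1 = 1·2^0
  c_7 = 3 = 1·2^0 + 1·2^1
p-restricted factor λ_0 = (0, 0, 0, 1, 0, 1, 1)
p-restricted factor λ_1 = (0, 1, 0, 0, 0, 0, 1)

((0, 0, 0, 1, 0, 1, 1), (0, 1, 0, 0, 0, 0, 1))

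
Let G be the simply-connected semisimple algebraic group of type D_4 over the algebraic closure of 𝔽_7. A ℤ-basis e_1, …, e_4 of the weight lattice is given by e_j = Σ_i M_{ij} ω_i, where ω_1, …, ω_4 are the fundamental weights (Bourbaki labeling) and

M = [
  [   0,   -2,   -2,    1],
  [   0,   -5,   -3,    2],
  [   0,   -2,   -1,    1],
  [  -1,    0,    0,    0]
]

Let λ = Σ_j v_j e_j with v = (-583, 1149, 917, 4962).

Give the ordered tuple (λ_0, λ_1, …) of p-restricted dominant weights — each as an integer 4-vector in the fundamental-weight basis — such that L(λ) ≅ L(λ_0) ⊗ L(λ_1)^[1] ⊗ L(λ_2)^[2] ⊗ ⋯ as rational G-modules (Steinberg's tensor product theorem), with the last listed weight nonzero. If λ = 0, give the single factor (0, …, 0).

((4, 0, 4, 2), (6, 1, 4, 6), (2, 1, 0, 4), (2, 4, 5, 1))

Change of basis e → ω: c = M·v where v = (-583, 1149, 917, 4962):
  c_1 = (0)·(-583) + (-2)·(1149) + (-2)·(917) + 1·4962 = 830
  c_2 = (0)·(-583) + (-5)·(1149) + (-3)·(917) + 2·4962 = 1428
  c_3 = (0)·(-583) + (-2)·(1149) + (-1)·(917) + 1·4962 = 1747
  c_4 = (-1)·(-583) + 0·1149 + 0·917 + 0·4962 = 583
Writing each c_i in base p = 7:
  c_1 = 830 = 4·7^0 + 6·7^1 + 2·7^2 + 2·7^3
  c_2 = 1428 = 0·7^0 + 1·7^1 + 1·7^2 + 4·7^3
  c_3 = 1747 = 4·7^0 + 4·7^1 + 0·7^2 + 5·7^3
  c_4 = 583 = 2·7^0 + 6·7^1 + 4·7^2 + 1·7^3
Factor λ_0 = (4, 0, 4, 2)
Factor λ_1 = (6, 1, 4, 6)
Factor λ_2 = (2, 1, 0, 4)
Factor λ_3 = (2, 4, 5, 1)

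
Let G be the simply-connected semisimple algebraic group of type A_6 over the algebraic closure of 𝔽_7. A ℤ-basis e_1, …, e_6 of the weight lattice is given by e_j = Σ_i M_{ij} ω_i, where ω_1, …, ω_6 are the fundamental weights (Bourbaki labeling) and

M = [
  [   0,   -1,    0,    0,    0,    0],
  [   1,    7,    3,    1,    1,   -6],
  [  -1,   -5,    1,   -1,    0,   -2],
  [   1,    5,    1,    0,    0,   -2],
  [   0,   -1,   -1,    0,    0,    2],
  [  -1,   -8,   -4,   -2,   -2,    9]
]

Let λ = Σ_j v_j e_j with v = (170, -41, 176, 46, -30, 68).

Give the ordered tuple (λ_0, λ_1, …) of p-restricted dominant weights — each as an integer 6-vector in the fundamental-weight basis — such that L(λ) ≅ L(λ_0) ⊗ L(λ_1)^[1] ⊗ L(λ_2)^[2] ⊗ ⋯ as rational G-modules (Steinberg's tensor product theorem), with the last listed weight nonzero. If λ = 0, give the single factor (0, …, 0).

In the fundamental-weight basis, λ has coordinates c = M·v (v = (170, -41, 176, 46, -30, 68)):
  c_1 = 0·170 + (-1)·(-41) + 0·176 + 0·46 + (0)·(-30) + 0·68 = 41
  c_2 = 1·170 + (7)·(-41) + 3·176 + 1·46 + (1)·(-30) + (-6)·(68) = 19
  c_3 = (-1)·(170) + (-5)·(-41) + 1·176 + (-1)·(46) + (0)·(-30) + (-2)·(68) = 29
  c_4 = 1·170 + (5)·(-41) + 1·176 + 0·46 + (0)·(-30) + (-2)·(68) = 5
  c_5 = 0·170 + (-1)·(-41) + (-1)·(176) + 0·46 + (0)·(-30) + 2·68 = 1
  c_6 = (-1)·(170) + (-8)·(-41) + (-4)·(176) + (-2)·(46) + (-2)·(-30) + 9·68 = 34
p = 7; digits c_i = Σ_j d_{ij}·7^j, 0 ≤ d_{ij} < 7:
  c_1 = 41 = 6·7^0 + 5·7^1
  c_2 = 19 = 5·7^0 + 2·7^1
  c_3 = 29 = 1·7^0 + 4·7^1
  c_4 = 5 = 5·7^0
  c_5 = 1 = 1·7^0
  c_6 = 34 = 6·7^0 + 4·7^1
p-restricted factor λ_0 = (6, 5, 1, 5, 1, 6)
p-restricted factor λ_1 = (5, 2, 4, 0, 0, 4)

((6, 5, 1, 5, 1, 6), (5, 2, 4, 0, 0, 4))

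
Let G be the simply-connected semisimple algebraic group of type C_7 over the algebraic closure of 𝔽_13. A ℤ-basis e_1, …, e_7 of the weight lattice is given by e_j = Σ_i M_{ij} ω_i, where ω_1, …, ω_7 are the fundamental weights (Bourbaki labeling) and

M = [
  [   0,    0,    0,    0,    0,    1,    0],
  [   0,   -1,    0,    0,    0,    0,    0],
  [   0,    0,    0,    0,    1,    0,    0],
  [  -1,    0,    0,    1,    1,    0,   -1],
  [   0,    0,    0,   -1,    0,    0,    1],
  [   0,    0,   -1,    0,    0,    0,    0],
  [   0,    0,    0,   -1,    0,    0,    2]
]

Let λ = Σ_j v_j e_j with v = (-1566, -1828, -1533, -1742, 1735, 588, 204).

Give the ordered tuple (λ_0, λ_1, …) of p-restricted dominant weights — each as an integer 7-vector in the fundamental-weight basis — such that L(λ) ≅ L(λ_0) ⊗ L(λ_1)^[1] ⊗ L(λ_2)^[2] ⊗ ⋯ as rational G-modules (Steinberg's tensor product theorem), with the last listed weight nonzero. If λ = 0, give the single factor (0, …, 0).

ω-coordinates c = M·v, v = (-1566, -1828, -1533, -1742, 1735, 588, 204):
  c_1 = 0*-1566 + 0*-1828 + 0*-1533 + 0*-1742 + 0*1735 + 1*588 + 0*204 = 588
  c_2 = 0*-1566 + -1*-1828 + 0*-1533 + 0*-1742 + 0*1735 + 0*588 + 0*204 = 1828
  c_3 = 0*-1566 + 0*-1828 + 0*-1533 + 0*-1742 + 1*1735 + 0*588 + 0*204 = 1735
  c_4 = -1*-1566 + 0*-1828 + 0*-1533 + 1*-1742 + 1*1735 + 0*588 + -1*204 = 1355
  c_5 = 0*-1566 + 0*-1828 + 0*-1533 + -1*-1742 + 0*1735 + 0*588 + 1*204 = 1946
  c_6 = 0*-1566 + 0*-1828 + -1*-1533 + 0*-1742 + 0*1735 + 0*588 + 0*204 = 1533
  c_7 = 0*-1566 + 0*-1828 + 0*-1533 + -1*-1742 + 0*1735 + 0*588 + 2*204 = 2150
Writing each c_i in base p = 13:
  c_1 = 588 = 3·13^0 + 6·13^1 + 3·13^2
  c_2 = 1828 = 8·13^0 + 10·13^1 + 10·13^2
  c_3 = 1735 = 6·13^0 + 3·13^1 + 10·13^2
  c_4 = 1355 = 3·13^0 + 0·13^1 + 8·13^2
  c_5 = 1946 = 9·13^0 + 6·13^1 + 11·13^2
  c_6 = 1533 = 12·13^0 + 0·13^1 + 9·13^2
  c_7 = 2150 = 5·13^0 + 9·13^1 + 12·13^2
p-restricted factor λ_0 = (3, 8, 6, 3, 9, 12, 5)
p-restricted factor λ_1 = (6, 10, 3, 0, 6, 0, 9)
p-restricted factor λ_2 = (3, 10, 10, 8, 11, 9, 12)

((3, 8, 6, 3, 9, 12, 5), (6, 10, 3, 0, 6, 0, 9), (3, 10, 10, 8, 11, 9, 12))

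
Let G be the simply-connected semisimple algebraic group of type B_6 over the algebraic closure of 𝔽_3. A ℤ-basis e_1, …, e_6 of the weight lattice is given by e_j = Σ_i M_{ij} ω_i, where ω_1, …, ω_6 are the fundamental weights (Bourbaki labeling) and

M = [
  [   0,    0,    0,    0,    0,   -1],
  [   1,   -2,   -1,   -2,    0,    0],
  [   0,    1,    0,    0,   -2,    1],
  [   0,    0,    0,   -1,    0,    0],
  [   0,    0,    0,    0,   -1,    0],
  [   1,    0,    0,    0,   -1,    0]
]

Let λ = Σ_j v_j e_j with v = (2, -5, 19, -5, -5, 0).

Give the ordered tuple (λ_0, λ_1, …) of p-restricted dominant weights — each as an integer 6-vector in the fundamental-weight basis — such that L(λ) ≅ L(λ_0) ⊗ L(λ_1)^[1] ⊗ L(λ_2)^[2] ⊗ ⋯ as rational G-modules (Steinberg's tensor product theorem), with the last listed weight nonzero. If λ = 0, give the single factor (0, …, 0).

In the fundamental-weight basis, λ has coordinates c = M·v (v = (2, -5, 19, -5, -5, 0)):
  c_1 = 0·2 + (0)·(-5) + 0·19 + (0)·(-5) + (0)·(-5) + (-1)·(0) = 0
  c_2 = 1·2 + (-2)·(-5) + (-1)·(19) + (-2)·(-5) + (0)·(-5) + 0·0 = 3
  c_3 = 0·2 + (1)·(-5) + 0·19 + (0)·(-5) + (-2)·(-5) + 1·0 = 5
  c_4 = 0·2 + (0)·(-5) + 0·19 + (-1)·(-5) + (0)·(-5) + 0·0 = 5
  c_5 = 0·2 + (0)·(-5) + 0·19 + (0)·(-5) + (-1)·(-5) + 0·0 = 5
  c_6 = 1·2 + (0)·(-5) + 0·19 + (0)·(-5) + (-1)·(-5) + 0·0 = 7
Writing each c_i in base p = 3:
  c_1 = 0
  c_2 = 3 = 0·3^0 + 1·3^1
  c_3 = 5 = 2·3^0 + 1·3^1
  c_4 = 5 = 2·3^0 + 1·3^1
  c_5 = 5 = 2·3^0 + 1·3^1
  c_6 = 7 = 1·3^0 + 2·3^1
Factor λ_0 = (0, 0, 2, 2, 2, 1)
Factor λ_1 = (0, 1, 1, 1, 1, 2)

((0, 0, 2, 2, 2, 1), (0, 1, 1, 1, 1, 2))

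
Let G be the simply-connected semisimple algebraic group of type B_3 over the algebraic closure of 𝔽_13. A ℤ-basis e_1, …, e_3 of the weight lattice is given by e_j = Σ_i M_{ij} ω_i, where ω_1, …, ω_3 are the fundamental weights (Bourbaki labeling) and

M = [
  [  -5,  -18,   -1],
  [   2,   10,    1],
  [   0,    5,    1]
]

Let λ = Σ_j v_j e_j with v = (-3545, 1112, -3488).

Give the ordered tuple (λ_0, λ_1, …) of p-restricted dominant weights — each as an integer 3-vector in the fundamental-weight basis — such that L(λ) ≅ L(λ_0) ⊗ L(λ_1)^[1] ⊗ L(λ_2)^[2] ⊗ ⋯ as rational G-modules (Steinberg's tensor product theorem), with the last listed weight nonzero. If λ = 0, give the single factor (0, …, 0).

((1, 9, 5), (1, 2, 3), (7, 3, 12))

In the fundamental-weight basis, λ has coordinates c = M·v (v = (-3545, 1112, -3488)):
  c_1 = (-5)·(-3545) + (-18)·(1112) + (-1)·(-3488) = 1197
  c_2 = (2)·(-3545) + (10)·(1112) + (1)·(-3488) = 542
  c_3 = (0)·(-3545) + (5)·(1112) + (1)·(-3488) = 2072
Expand coordinatewise in base 13:
  c_1 = 1197 = 1·13^0 + 1·13^1 + 7·13^2
  c_2 = 542 = 9·13^0 + 2·13^1 + 3·13^2
  c_3 = 2072 = 5·13^0 + 3·13^1 + 12·13^2
Factor λ_0 = (1, 9, 5)
Factor λ_1 = (1, 2, 3)
Factor λ_2 = (7, 3, 12)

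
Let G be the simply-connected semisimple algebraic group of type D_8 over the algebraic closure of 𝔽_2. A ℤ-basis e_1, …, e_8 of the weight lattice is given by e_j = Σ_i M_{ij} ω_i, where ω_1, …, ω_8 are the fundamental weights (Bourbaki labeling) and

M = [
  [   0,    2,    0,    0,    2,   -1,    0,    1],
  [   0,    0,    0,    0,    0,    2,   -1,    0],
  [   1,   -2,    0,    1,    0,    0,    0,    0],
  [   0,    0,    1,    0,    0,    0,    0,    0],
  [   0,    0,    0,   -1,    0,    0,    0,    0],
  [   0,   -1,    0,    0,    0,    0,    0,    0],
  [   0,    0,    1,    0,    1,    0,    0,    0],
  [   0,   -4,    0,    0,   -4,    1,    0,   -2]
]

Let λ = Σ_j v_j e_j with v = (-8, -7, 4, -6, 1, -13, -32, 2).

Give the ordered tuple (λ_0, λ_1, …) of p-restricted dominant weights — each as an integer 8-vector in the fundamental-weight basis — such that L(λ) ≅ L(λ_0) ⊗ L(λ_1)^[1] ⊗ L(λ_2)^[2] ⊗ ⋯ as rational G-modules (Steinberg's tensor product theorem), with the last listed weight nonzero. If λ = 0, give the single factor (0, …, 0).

In the fundamental-weight basis, λ has coordinates c = M·v (v = (-8, -7, 4, -6, 1, -13, -32, 2)):
  c_1 = 0*-8 + 2*-7 + 0*4 + 0*-6 + 2*1 + -1*-13 + 0*-32 + 1*2 = 3
  c_2 = 0*-8 + 0*-7 + 0*4 + 0*-6 + 0*1 + 2*-13 + -1*-32 + 0*2 = 6
  c_3 = 1*-8 + -2*-7 + 0*4 + 1*-6 + 0*1 + 0*-13 + 0*-32 + 0*2 = 0
  c_4 = 0*-8 + 0*-7 + 1*4 + 0*-6 + 0*1 + 0*-13 + 0*-32 + 0*2 = 4
  c_5 = 0*-8 + 0*-7 + 0*4 + -1*-6 + 0*1 + 0*-13 + 0*-32 + 0*2 = 6
  c_6 = 0*-8 + -1*-7 + 0*4 + 0*-6 + 0*1 + 0*-13 + 0*-32 + 0*2 = 7
  c_7 = 0*-8 + 0*-7 + 1*4 + 0*-6 + 1*1 + 0*-13 + 0*-32 + 0*2 = 5
  c_8 = 0*-8 + -4*-7 + 0*4 + 0*-6 + -4*1 + 1*-13 + 0*-32 + -2*2 = 7
Base-2 expansion of each c_i:
  c_1 = 3 = 1·2^0 + 1·2^1
  c_2 = 6 = 0·2^0 + 1·2^1 + 1·2^2
  c_3 = 0
  c_4 = 4 = 0·2^0 + 0·2^1 + 1·2^2
  c_5 = 6 = 0·2^0 + 1·2^1 + 1·2^2
  c_6 = 7 = 1·2^0 + 1·2^1 + 1·2^2
  c_7 = 5 = 1·2^0 + 0·2^1 + 1·2^2
  c_8 = 7 = 1·2^0 + 1·2^1 + 1·2^2
λ_0 = (1, 0, 0, 0, 0, 1, 1, 1)
λ_1 = (1, 1, 0, 0, 1, 1, 0, 1)
λ_2 = (0, 1, 0, 1, 1, 1, 1, 1)

((1, 0, 0, 0, 0, 1, 1, 1), (1, 1, 0, 0, 1, 1, 0, 1), (0, 1, 0, 1, 1, 1, 1, 1))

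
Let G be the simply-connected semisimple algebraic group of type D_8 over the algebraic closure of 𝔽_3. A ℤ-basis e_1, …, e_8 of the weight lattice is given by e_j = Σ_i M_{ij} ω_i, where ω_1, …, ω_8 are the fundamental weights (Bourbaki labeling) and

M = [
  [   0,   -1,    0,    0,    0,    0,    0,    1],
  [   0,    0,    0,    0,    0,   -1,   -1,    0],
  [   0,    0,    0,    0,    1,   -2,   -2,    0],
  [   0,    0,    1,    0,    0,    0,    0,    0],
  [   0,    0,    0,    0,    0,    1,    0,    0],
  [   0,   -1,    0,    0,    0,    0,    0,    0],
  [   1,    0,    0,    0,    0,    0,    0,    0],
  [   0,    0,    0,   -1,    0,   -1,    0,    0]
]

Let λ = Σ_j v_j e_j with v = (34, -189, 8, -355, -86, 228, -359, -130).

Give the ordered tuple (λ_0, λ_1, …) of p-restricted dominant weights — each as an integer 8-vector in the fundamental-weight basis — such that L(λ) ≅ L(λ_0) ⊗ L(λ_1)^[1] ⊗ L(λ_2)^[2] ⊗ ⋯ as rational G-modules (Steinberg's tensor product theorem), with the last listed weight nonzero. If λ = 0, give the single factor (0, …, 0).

((2, 2, 2, 2, 0, 0, 1, 1), (1, 1, 1, 2, 1, 0, 2, 0), (0, 2, 1, 0, 1, 0, 0, 2), (2, 1, 0, 0, 2, 1, 1, 1), (0, 1, 2, 0, 2, 2, 0, 1))

Compute c_i = Σ_j M_{ij} v_j with v = (34, -189, 8, -355, -86, 228, -359, -130):
  c_1 = 0·34 + (-1)·(-189) + 0·8 + (0)·(-355) + (0)·(-86) + 0·228 + (0)·(-359) + (1)·(-130) = 59
  c_2 = 0·34 + (0)·(-189) + 0·8 + (0)·(-355) + (0)·(-86) + (-1)·(228) + (-1)·(-359) + (0)·(-130) = 131
  c_3 = 0·34 + (0)·(-189) + 0·8 + (0)·(-355) + (1)·(-86) + (-2)·(228) + (-2)·(-359) + (0)·(-130) = 176
  c_4 = 0·34 + (0)·(-189) + 1·8 + (0)·(-355) + (0)·(-86) + 0·228 + (0)·(-359) + (0)·(-130) = 8
  c_5 = 0·34 + (0)·(-189) + 0·8 + (0)·(-355) + (0)·(-86) + 1·228 + (0)·(-359) + (0)·(-130) = 228
  c_6 = 0·34 + (-1)·(-189) + 0·8 + (0)·(-355) + (0)·(-86) + 0·228 + (0)·(-359) + (0)·(-130) = 189
  c_7 = 1·34 + (0)·(-189) + 0·8 + (0)·(-355) + (0)·(-86) + 0·228 + (0)·(-359) + (0)·(-130) = 34
  c_8 = 0·34 + (0)·(-189) + 0·8 + (-1)·(-355) + (0)·(-86) + (-1)·(228) + (0)·(-359) + (0)·(-130) = 127
p = 3; digits c_i = Σ_j d_{ij}·3^j, 0 ≤ d_{ij} < 3:
  c_1 = 59 = 2·3^0 + 1·3^1 + 0·3^2 + 2·3^3
  c_2 = 131 = 2·3^0 + 1·3^1 + 2·3^2 + 1·3^3 + 1·3^4
  c_3 = 176 = 2·3^0 + 1·3^1 + 1·3^2 + 0·3^3 + 2·3^4
  c_4 = 8 = 2·3^0 + 2·3^1
  c_5 = 228 = 0·3^0 + 1·3^1 + 1·3^2 + 2·3^3 + 2·3^4
  c_6 = 189 = 0·3^0 + 0·3^1 + 0·3^2 + 1·3^3 + 2·3^4
  c_7 = 34 = 1·3^0 + 2·3^1 + 0·3^2 + 1·3^3
  c_8 = 127 = 1·3^0 + 0·3^1 + 2·3^2 + 1·3^3 + 1·3^4
Factor λ_0 = (2, 2, 2, 2, 0, 0, 1, 1)
Factor λ_1 = (1, 1, 1, 2, 1, 0, 2, 0)
Factor λ_2 = (0, 2, 1, 0, 1, 0, 0, 2)
Factor λ_3 = (2, 1, 0, 0, 2, 1, 1, 1)
Factor λ_4 = (0, 1, 2, 0, 2, 2, 0, 1)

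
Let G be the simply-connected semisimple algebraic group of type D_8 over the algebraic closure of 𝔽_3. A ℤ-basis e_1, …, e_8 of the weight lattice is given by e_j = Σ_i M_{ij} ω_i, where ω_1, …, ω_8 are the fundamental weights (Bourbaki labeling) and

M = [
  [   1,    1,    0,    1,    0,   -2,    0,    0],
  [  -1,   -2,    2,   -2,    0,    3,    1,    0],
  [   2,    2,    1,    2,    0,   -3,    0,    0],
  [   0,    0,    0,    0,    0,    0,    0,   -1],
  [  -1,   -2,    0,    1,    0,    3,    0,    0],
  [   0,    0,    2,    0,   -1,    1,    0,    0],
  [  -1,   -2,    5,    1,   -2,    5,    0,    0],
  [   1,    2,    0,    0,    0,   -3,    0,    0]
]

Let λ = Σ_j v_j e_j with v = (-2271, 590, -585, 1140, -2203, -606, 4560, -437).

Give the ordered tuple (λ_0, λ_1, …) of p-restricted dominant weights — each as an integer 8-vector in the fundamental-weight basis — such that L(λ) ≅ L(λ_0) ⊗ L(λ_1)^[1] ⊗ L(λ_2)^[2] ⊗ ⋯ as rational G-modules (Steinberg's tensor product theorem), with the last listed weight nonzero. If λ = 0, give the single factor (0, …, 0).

Change of basis e → ω: c = M·v where v = (-2271, 590, -585, 1140, -2203, -606, 4560, -437):
  c_1 = (1)·(-2271) + (1)·(590) + (0)·(-585) + (1)·(1140) + (0)·(-2203) + (-2)·(-606) + (0)·(4560) + (0)·(-437) = 671
  c_2 = (-1)·(-2271) + (-2)·(590) + (2)·(-585) + (-2)·(1140) + (0)·(-2203) + (3)·(-606) + (1)·(4560) + (0)·(-437) = 383
  c_3 = (2)·(-2271) + (2)·(590) + (1)·(-585) + (2)·(1140) + (0)·(-2203) + (-3)·(-606) + (0)·(4560) + (0)·(-437) = 151
  c_4 = (0)·(-2271) + (0)·(590) + (0)·(-585) + (0)·(1140) + (0)·(-2203) + (0)·(-606) + (0)·(4560) + (-1)·(-437) = 437
  c_5 = (-1)·(-2271) + (-2)·(590) + (0)·(-585) + (1)·(1140) + (0)·(-2203) + (3)·(-606) + (0)·(4560) + (0)·(-437) = 413
  c_6 = (0)·(-2271) + (0)·(590) + (2)·(-585) + (0)·(1140) + (-1)·(-2203) + (1)·(-606) + (0)·(4560) + (0)·(-437) = 427
  c_7 = (-1)·(-2271) + (-2)·(590) + (5)·(-585) + (1)·(1140) + (-2)·(-2203) + (5)·(-606) + (0)·(4560) + (0)·(-437) = 682
  c_8 = (1)·(-2271) + (2)·(590) + (0)·(-585) + (0)·(1140) + (0)·(-2203) + (-3)·(-606) + (0)·(4560) + (0)·(-437) = 727
p = 3; digits c_i = Σ_j d_{ij}·3^j, 0 ≤ d_{ij} < 3:
  c_1 = 671 = 2·3^0 + 1·3^1 + 2·3^2 + 0·3^3 + 2·3^4 + 2·3^5
  c_2 = 383 = 2·3^0 + 1·3^1 + 0·3^2 + 2·3^3 + 1·3^4 + 1·3^5
  c_3 = 151 = 1·3^0 + 2·3^1 + 1·3^2 + 2·3^3 + 1·3^4
  c_4 = 437 = 2·3^0 + 1·3^1 + 0·3^2 + 1·3^3 + 2·3^4 + 1·3^5
  c_5 = 413 = 2·3^0 + 2·3^1 + 0·3^2 + 0·3^3 + 2·3^4 + 1·3^5
  c_6 = 427 = 1·3^0 + 1·3^1 + 2·3^2 + 0·3^3 + 2·3^4 + 1·3^5
  c_7 = 682 = 1·3^0 + 2·3^1 + 0·3^2 + 1·3^3 + 2·3^4 + 2·3^5
  c_8 = 727 = 1·3^0 + 2·3^1 + 2·3^2 + 2·3^3 + 2·3^4 + 2·3^5
Factor λ_0 = (2, 2, 1, 2, 2, 1, 1, 1)
Factor λ_1 = (1, 1, 2, 1, 2, 1, 2, 2)
Factor λ_2 = (2, 0, 1, 0, 0, 2, 0, 2)
Factor λ_3 = (0, 2, 2, 1, 0, 0, 1, 2)
Factor λ_4 = (2, 1, 1, 2, 2, 2, 2, 2)
Factor λ_5 = (2, 1, 0, 1, 1, 1, 2, 2)

((2, 2, 1, 2, 2, 1, 1, 1), (1, 1, 2, 1, 2, 1, 2, 2), (2, 0, 1, 0, 0, 2, 0, 2), (0, 2, 2, 1, 0, 0, 1, 2), (2, 1, 1, 2, 2, 2, 2, 2), (2, 1, 0, 1, 1, 1, 2, 2))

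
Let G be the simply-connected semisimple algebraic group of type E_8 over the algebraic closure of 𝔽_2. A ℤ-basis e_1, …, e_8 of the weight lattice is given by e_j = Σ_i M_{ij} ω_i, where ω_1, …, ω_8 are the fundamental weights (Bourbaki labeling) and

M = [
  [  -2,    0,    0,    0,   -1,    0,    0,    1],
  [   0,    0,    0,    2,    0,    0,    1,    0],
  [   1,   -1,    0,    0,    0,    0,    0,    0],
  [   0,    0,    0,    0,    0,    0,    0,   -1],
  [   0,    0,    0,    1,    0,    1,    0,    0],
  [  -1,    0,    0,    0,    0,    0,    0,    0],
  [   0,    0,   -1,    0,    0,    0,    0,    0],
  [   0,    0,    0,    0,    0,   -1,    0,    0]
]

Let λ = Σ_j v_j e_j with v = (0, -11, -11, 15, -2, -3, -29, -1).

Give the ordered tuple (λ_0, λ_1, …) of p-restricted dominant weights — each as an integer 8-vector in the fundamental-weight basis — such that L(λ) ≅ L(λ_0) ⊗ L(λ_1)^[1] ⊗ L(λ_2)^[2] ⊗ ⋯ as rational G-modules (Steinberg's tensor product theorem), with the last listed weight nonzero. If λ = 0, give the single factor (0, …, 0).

Converting to the ω-basis (c_i = row i of M dotted with v = (0, -11, -11, 15, -2, -3, -29, -1)):
  c_1 = (-2)·(0) + (0)·(-11) + (0)·(-11) + (0)·(15) + (-1)·(-2) + (0)·(-3) + (0)·(-29) + (1)·(-1) = 1
  c_2 = (0)·(0) + (0)·(-11) + (0)·(-11) + (2)·(15) + (0)·(-2) + (0)·(-3) + (1)·(-29) + (0)·(-1) = 1
  c_3 = (1)·(0) + (-1)·(-11) + (0)·(-11) + (0)·(15) + (0)·(-2) + (0)·(-3) + (0)·(-29) + (0)·(-1) = 11
  c_4 = (0)·(0) + (0)·(-11) + (0)·(-11) + (0)·(15) + (0)·(-2) + (0)·(-3) + (0)·(-29) + (-1)·(-1) = 1
  c_5 = (0)·(0) + (0)·(-11) + (0)·(-11) + (1)·(15) + (0)·(-2) + (1)·(-3) + (0)·(-29) + (0)·(-1) = 12
  c_6 = (-1)·(0) + (0)·(-11) + (0)·(-11) + (0)·(15) + (0)·(-2) + (0)·(-3) + (0)·(-29) + (0)·(-1) = 0
  c_7 = (0)·(0) + (0)·(-11) + (-1)·(-11) + (0)·(15) + (0)·(-2) + (0)·(-3) + (0)·(-29) + (0)·(-1) = 11
  c_8 = (0)·(0) + (0)·(-11) + (0)·(-11) + (0)·(15) + (0)·(-2) + (-1)·(-3) + (0)·(-29) + (0)·(-1) = 3
Writing each c_i in base p = 2:
  c_1 = 1 = 1·2^0
  c_2 = 1 = 1·2^0
  c_3 = 11 = 1·2^0 + 1·2^1 + 0·2^2 + 1·2^3
  c_4 = 1 = 1·2^0
  c_5 = 12 = 0·2^0 + 0·2^1 + 1·2^2 + 1·2^3
  c_6 = 0
  c_7 = 11 = 1·2^0 + 1·2^1 + 0·2^2 + 1·2^3
  c_8 = 3 = 1·2^0 + 1·2^1
λ_0 = (1, 1, 1, 1, 0, 0, 1, 1)
λ_1 = (0, 0, 1, 0, 0, 0, 1, 1)
λ_2 = (0, 0, 0, 0, 1, 0, 0, 0)
λ_3 = (0, 0, 1, 0, 1, 0, 1, 0)

((1, 1, 1, 1, 0, 0, 1, 1), (0, 0, 1, 0, 0, 0, 1, 1), (0, 0, 0, 0, 1, 0, 0, 0), (0, 0, 1, 0, 1, 0, 1, 0))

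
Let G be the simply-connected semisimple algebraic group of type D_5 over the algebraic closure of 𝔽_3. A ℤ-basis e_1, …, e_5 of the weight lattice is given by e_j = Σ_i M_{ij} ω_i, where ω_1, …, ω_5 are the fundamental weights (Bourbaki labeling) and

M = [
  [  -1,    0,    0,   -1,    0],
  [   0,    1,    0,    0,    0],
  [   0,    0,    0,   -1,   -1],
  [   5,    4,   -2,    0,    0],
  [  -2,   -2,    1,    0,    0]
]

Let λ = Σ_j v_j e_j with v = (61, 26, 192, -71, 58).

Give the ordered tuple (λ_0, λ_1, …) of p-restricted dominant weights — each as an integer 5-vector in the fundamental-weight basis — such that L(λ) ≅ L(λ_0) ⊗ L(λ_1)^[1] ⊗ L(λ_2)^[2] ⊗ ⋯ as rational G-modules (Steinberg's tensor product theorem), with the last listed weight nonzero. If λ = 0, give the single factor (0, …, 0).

((1, 2, 1, 1, 0), (0, 2, 1, 2, 0), (1, 2, 1, 2, 2))

In the fundamental-weight basis, λ has coordinates c = M·v (v = (61, 26, 192, -71, 58)):
  c_1 = (-1)·(61) + (0)·(26) + (0)·(192) + (-1)·(-71) + (0)·(58) = 10
  c_2 = (0)·(61) + (1)·(26) + (0)·(192) + (0)·(-71) + (0)·(58) = 26
  c_3 = (0)·(61) + (0)·(26) + (0)·(192) + (-1)·(-71) + (-1)·(58) = 13
  c_4 = (5)·(61) + (4)·(26) + (-2)·(192) + (0)·(-71) + (0)·(58) = 25
  c_5 = (-2)·(61) + (-2)·(26) + (1)·(192) + (0)·(-71) + (0)·(58) = 18
Base-3 expansion of each c_i:
  c_1 = 10 = 1·3^0 + 0·3^1 + 1·3^2
  c_2 = 26 = 2·3^0 + 2·3^1 + 2·3^2
  c_3 = 13 = 1·3^0 + 1·3^1 + 1·3^2
  c_4 = 25 = 1·3^0 + 2·3^1 + 2·3^2
  c_5 = 18 = 0·3^0 + 0·3^1 + 2·3^2
p-restricted factor λ_0 = (1, 2, 1, 1, 0)
p-restricted factor λ_1 = (0, 2, 1, 2, 0)
p-restricted factor λ_2 = (1, 2, 1, 2, 2)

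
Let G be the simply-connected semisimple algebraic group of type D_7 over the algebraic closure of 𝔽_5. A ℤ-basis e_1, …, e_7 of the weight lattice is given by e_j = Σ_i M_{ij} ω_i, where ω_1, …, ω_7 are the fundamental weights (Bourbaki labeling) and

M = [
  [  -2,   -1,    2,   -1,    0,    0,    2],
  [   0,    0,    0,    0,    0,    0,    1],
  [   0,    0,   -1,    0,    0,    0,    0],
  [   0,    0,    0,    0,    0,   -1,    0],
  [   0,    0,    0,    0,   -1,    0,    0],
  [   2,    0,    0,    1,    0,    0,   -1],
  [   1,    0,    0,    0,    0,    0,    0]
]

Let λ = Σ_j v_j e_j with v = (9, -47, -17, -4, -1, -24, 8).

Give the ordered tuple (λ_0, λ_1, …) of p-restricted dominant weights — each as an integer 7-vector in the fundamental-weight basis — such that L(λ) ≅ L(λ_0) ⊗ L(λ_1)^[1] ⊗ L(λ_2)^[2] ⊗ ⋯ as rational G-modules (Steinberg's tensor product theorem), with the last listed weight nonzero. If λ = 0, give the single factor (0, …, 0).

Change of basis e → ω: c = M·v where v = (9, -47, -17, -4, -1, -24, 8):
  c_1 = (-2)·(9) + (-1)·(-47) + (2)·(-17) + (-1)·(-4) + (0)·(-1) + (0)·(-24) + 2·8 = 15
  c_2 = 0·9 + (0)·(-47) + (0)·(-17) + (0)·(-4) + (0)·(-1) + (0)·(-24) + 1·8 = 8
  c_3 = 0·9 + (0)·(-47) + (-1)·(-17) + (0)·(-4) + (0)·(-1) + (0)·(-24) + 0·8 = 17
  c_4 = 0·9 + (0)·(-47) + (0)·(-17) + (0)·(-4) + (0)·(-1) + (-1)·(-24) + 0·8 = 24
  c_5 = 0·9 + (0)·(-47) + (0)·(-17) + (0)·(-4) + (-1)·(-1) + (0)·(-24) + 0·8 = 1
  c_6 = 2·9 + (0)·(-47) + (0)·(-17) + (1)·(-4) + (0)·(-1) + (0)·(-24) + (-1)·(8) = 6
  c_7 = 1·9 + (0)·(-47) + (0)·(-17) + (0)·(-4) + (0)·(-1) + (0)·(-24) + 0·8 = 9
Writing each c_i in base p = 5:
  c_1 = 15 = 0·5^0 + 3·5^1
  c_2 = 8 = 3·5^0 + 1·5^1
  c_3 = 17 = 2·5^0 + 3·5^1
  c_4 = 24 = 4·5^0 + 4·5^1
  c_5 = 1 = 1·5^0
  c_6 = 6 = 1·5^0 + 1·5^1
  c_7 = 9 = 4·5^0 + 1·5^1
λ_0 = (0, 3, 2, 4, 1, 1, 4)
λ_1 = (3, 1, 3, 4, 0, 1, 1)

((0, 3, 2, 4, 1, 1, 4), (3, 1, 3, 4, 0, 1, 1))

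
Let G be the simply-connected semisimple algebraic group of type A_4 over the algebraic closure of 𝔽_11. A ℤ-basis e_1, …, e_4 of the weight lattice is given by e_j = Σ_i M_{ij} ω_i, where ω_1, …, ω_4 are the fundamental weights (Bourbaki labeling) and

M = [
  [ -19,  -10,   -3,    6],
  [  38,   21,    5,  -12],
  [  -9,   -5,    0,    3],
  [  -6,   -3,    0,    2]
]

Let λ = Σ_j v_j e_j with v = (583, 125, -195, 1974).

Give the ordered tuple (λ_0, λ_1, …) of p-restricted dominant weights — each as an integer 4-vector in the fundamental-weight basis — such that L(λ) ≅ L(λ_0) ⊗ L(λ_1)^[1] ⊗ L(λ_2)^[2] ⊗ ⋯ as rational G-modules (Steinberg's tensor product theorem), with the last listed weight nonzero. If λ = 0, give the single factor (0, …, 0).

((3, 6, 6, 9), (9, 10, 4, 6))

Converting to the ω-basis (c_i = row i of M dotted with v = (583, 125, -195, 1974)):
  c_1 = (-19)·(583) + (-10)·(125) + (-3)·(-195) + (6)·(1974) = 102
  c_2 = (38)·(583) + (21)·(125) + (5)·(-195) + (-12)·(1974) = 116
  c_3 = (-9)·(583) + (-5)·(125) + (0)·(-195) + (3)·(1974) = 50
  c_4 = (-6)·(583) + (-3)·(125) + (0)·(-195) + (2)·(1974) = 75
Expand coordinatewise in base 11:
  c_1 = 102 = 3·11^0 + 9·11^1
  c_2 = 116 = 6·11^0 + 10·11^1
  c_3 = 50 = 6·11^0 + 4·11^1
  c_4 = 75 = 9·11^0 + 6·11^1
p-restricted factor λ_0 = (3, 6, 6, 9)
p-restricted factor λ_1 = (9, 10, 4, 6)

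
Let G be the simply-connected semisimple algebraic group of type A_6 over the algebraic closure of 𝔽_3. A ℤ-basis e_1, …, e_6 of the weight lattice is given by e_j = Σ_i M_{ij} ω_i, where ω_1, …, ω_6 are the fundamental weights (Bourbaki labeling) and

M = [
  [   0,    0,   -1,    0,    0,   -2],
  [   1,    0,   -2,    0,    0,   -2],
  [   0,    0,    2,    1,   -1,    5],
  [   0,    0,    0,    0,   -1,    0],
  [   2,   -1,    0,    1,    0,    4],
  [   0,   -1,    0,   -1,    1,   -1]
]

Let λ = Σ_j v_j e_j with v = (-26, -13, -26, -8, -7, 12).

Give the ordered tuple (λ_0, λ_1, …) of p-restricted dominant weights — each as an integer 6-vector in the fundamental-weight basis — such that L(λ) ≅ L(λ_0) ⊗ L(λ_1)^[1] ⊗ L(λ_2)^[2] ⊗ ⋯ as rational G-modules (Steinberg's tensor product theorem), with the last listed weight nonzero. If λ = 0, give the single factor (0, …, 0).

Converting to the ω-basis (c_i = row i of M dotted with v = (-26, -13, -26, -8, -7, 12)):
  c_1 = (0)·(-26) + (0)·(-13) + (-1)·(-26) + (0)·(-8) + (0)·(-7) + (-2)·(12) = 2
  c_2 = (1)·(-26) + (0)·(-13) + (-2)·(-26) + (0)·(-8) + (0)·(-7) + (-2)·(12) = 2
  c_3 = (0)·(-26) + (0)·(-13) + (2)·(-26) + (1)·(-8) + (-1)·(-7) + 5·12 = 7
  c_4 = (0)·(-26) + (0)·(-13) + (0)·(-26) + (0)·(-8) + (-1)·(-7) + 0·12 = 7
  c_5 = (2)·(-26) + (-1)·(-13) + (0)·(-26) + (1)·(-8) + (0)·(-7) + 4·12 = 1
  c_6 = (0)·(-26) + (-1)·(-13) + (0)·(-26) + (-1)·(-8) + (1)·(-7) + (-1)·(12) = 2
Expand coordinatewise in base 3:
  c_1 = 2 = 2·3^0
  c_2 = 2 = 2·3^0
  c_3 = 7 = 1·3^0 + 2·3^1
  c_4 = 7 = 1·3^0 + 2·3^1
  c_5 = 1 = 1·3^0
  c_6 = 2 = 2·3^0
p-restricted factor λ_0 = (2, 2, 1, 1, 1, 2)
p-restricted factor λ_1 = (0, 0, 2, 2, 0, 0)

((2, 2, 1, 1, 1, 2), (0, 0, 2, 2, 0, 0))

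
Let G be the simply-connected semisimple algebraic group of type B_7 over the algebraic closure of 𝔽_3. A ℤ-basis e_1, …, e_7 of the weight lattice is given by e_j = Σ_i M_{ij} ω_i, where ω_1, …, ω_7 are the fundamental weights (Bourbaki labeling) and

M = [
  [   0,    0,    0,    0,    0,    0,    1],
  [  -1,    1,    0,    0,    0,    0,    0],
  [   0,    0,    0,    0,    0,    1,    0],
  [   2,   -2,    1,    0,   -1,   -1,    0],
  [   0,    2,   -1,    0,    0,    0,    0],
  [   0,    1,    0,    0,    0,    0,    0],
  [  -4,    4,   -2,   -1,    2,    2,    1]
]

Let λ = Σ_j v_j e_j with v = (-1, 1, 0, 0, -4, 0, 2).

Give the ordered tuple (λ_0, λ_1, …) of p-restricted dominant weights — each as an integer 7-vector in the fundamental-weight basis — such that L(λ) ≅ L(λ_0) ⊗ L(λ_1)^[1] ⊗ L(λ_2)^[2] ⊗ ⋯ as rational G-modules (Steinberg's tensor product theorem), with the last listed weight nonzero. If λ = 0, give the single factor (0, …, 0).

ω-coordinates c = M·v, v = (-1, 1, 0, 0, -4, 0, 2):
  c_1 = (0)·(-1) + (0)·(1) + (0)·(0) + (0)·(0) + (0)·(-4) + (0)·(0) + (1)·(2) = 2
  c_2 = (-1)·(-1) + (1)·(1) + (0)·(0) + (0)·(0) + (0)·(-4) + (0)·(0) + (0)·(2) = 2
  c_3 = (0)·(-1) + (0)·(1) + (0)·(0) + (0)·(0) + (0)·(-4) + (1)·(0) + (0)·(2) = 0
  c_4 = (2)·(-1) + (-2)·(1) + (1)·(0) + (0)·(0) + (-1)·(-4) + (-1)·(0) + (0)·(2) = 0
  c_5 = (0)·(-1) + (2)·(1) + (-1)·(0) + (0)·(0) + (0)·(-4) + (0)·(0) + (0)·(2) = 2
  c_6 = (0)·(-1) + (1)·(1) + (0)·(0) + (0)·(0) + (0)·(-4) + (0)·(0) + (0)·(2) = 1
  c_7 = (-4)·(-1) + (4)·(1) + (-2)·(0) + (-1)·(0) + (2)·(-4) + (2)·(0) + (1)·(2) = 2
Base-3 expansion of each c_i:
  c_1 = 2 = 2·3^0
  c_2 = 2 = 2·3^0
  c_3 = 0
  c_4 = 0
  c_5 = 2 = 2·3^0
  c_6 = 1 = 1·3^0
  c_7 = 2 = 2·3^0
λ_0 = (2, 2, 0, 0, 2, 1, 2)

((2, 2, 0, 0, 2, 1, 2),)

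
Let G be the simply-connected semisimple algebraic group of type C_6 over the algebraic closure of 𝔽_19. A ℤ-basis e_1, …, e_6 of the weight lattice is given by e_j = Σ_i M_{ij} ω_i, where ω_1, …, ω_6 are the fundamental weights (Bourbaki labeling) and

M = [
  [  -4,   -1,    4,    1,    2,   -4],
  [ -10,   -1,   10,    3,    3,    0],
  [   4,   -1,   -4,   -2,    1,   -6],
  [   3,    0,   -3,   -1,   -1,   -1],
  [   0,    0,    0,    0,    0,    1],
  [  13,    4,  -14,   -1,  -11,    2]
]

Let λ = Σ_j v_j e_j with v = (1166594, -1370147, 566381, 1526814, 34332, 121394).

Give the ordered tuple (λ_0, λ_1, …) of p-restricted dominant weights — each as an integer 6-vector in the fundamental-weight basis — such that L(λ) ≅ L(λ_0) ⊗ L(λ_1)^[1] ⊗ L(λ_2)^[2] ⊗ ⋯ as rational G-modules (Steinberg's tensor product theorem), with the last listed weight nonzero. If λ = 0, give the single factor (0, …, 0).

Compute c_i = Σ_j M_{ij} v_j with v = (1166594, -1370147, 566381, 1526814, 34332, 121394):
  c_1 = -4*1166594 + -1*-1370147 + 4*566381 + 1*1526814 + 2*34332 + -4*121394 = 79197
  c_2 = -10*1166594 + -1*-1370147 + 10*566381 + 3*1526814 + 3*34332 + 0*121394 = 51455
  c_3 = 4*1166594 + -1*-1370147 + -4*566381 + -2*1526814 + 1*34332 + -6*121394 = 23339
  c_4 = 3*1166594 + 0*-1370147 + -3*566381 + -1*1526814 + -1*34332 + -1*121394 = 118099
  c_5 = 0*1166594 + 0*-1370147 + 0*566381 + 0*1526814 + 0*34332 + 1*121394 = 121394
  c_6 = 13*1166594 + 4*-1370147 + -14*566381 + -1*1526814 + -11*34332 + 2*121394 = 94122
p = 19; digits c_i = Σ_j d_{ij}·19^j, 0 ≤ d_{ij} < 19:
  c_1 = 79197 = 5·19^0 + 7·19^1 + 10·19^2 + 11·19^3
  c_2 = 51455 = 3·19^0 + 10·19^1 + 9·19^2 + 7·19^3
  c_3 = 23339 = 7·19^0 + 12·19^1 + 7·19^2 + 3·19^3
  c_4 = 118099 = 14·19^0 + 2·19^1 + 4·19^2 + 17·19^3
  c_5 = 121394 = 3·19^0 + 5·19^1 + 13·19^2 + 17·19^3
  c_6 = 94122 = 15·19^0 + 13·19^1 + 13·19^2 + 13·19^3
Factor λ_0 = (5, 3, 7, 14, 3, 15)
Factor λ_1 = (7, 10, 12, 2, 5, 13)
Factor λ_2 = (10, 9, 7, 4, 13, 13)
Factor λ_3 = (11, 7, 3, 17, 17, 13)

((5, 3, 7, 14, 3, 15), (7, 10, 12, 2, 5, 13), (10, 9, 7, 4, 13, 13), (11, 7, 3, 17, 17, 13))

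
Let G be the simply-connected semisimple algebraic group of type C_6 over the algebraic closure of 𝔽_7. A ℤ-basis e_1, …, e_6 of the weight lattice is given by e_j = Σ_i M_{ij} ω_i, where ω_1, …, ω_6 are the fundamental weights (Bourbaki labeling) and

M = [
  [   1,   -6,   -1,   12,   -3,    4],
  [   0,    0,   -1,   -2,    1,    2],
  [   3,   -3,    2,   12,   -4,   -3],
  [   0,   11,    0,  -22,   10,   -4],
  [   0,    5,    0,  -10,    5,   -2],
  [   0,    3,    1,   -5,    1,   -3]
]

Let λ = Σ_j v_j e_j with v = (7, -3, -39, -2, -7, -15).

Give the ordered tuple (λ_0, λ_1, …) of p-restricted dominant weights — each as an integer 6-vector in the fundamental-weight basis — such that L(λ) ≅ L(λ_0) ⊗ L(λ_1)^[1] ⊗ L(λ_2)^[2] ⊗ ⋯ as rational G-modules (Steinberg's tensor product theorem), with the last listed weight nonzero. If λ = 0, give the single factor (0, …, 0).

((1, 6, 1, 1, 0, 0),)

Change of basis e → ω: c = M·v where v = (7, -3, -39, -2, -7, -15):
  c_1 = 1*7 + -6*-3 + -1*-39 + 12*-2 + -3*-7 + 4*-15 = 1
  c_2 = 0*7 + 0*-3 + -1*-39 + -2*-2 + 1*-7 + 2*-15 = 6
  c_3 = 3*7 + -3*-3 + 2*-39 + 12*-2 + -4*-7 + -3*-15 = 1
  c_4 = 0*7 + 11*-3 + 0*-39 + -22*-2 + 10*-7 + -4*-15 = 1
  c_5 = 0*7 + 5*-3 + 0*-39 + -10*-2 + 5*-7 + -2*-15 = 0
  c_6 = 0*7 + 3*-3 + 1*-39 + -5*-2 + 1*-7 + -3*-15 = 0
Writing each c_i in base p = 7:
  c_1 = 1 = 1·7^0
  c_2 = 6 = 6·7^0
  c_3 = 1 = 1·7^0
  c_4 = 1 = 1·7^0
  c_5 = 0
  c_6 = 0
p-restricted factor λ_0 = (1, 6, 1, 1, 0, 0)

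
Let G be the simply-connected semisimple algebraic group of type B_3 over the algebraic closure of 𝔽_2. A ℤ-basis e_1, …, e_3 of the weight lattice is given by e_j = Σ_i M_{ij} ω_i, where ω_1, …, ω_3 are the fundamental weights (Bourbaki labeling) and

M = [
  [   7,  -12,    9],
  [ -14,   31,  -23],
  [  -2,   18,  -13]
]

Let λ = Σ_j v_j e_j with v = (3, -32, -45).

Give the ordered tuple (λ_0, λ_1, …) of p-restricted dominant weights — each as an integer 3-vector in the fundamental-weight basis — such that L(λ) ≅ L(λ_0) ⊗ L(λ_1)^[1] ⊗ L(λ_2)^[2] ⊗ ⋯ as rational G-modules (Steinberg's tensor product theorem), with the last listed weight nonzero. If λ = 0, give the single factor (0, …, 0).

((0, 1, 1), (0, 0, 1))

Change of basis e → ω: c = M·v where v = (3, -32, -45):
  c_1 = 7*3 + -12*-32 + 9*-45 = 0
  c_2 = -14*3 + 31*-32 + -23*-45 = 1
  c_3 = -2*3 + 18*-32 + -13*-45 = 3
Expand coordinatewise in base 2:
  c_1 = 0
  c_2 = 1 = 1·2^0
  c_3 = 3 = 1·2^0 + 1·2^1
λ_0 = (0, 1, 1)
λ_1 = (0, 0, 1)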